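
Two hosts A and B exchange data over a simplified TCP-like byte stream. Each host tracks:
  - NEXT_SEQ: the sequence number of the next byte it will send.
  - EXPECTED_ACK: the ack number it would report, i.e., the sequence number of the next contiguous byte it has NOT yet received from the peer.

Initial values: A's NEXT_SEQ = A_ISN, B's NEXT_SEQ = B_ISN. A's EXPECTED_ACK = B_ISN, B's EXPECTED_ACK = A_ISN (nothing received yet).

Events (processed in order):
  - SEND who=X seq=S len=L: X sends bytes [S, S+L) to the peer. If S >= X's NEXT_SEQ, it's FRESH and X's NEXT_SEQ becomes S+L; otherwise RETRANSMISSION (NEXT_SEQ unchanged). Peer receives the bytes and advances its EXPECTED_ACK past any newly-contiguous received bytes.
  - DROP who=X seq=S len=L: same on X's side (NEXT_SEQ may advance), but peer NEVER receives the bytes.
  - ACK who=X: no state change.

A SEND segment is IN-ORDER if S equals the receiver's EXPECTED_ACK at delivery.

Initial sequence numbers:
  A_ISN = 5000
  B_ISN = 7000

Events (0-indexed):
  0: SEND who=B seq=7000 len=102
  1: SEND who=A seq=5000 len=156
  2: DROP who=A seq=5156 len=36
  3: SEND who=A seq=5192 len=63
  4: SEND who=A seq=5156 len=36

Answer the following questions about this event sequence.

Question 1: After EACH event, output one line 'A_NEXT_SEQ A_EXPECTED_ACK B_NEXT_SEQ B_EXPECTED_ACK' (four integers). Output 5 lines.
5000 7102 7102 5000
5156 7102 7102 5156
5192 7102 7102 5156
5255 7102 7102 5156
5255 7102 7102 5255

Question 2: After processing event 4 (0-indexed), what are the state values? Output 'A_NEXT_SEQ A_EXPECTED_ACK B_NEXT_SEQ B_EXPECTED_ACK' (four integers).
After event 0: A_seq=5000 A_ack=7102 B_seq=7102 B_ack=5000
After event 1: A_seq=5156 A_ack=7102 B_seq=7102 B_ack=5156
After event 2: A_seq=5192 A_ack=7102 B_seq=7102 B_ack=5156
After event 3: A_seq=5255 A_ack=7102 B_seq=7102 B_ack=5156
After event 4: A_seq=5255 A_ack=7102 B_seq=7102 B_ack=5255

5255 7102 7102 5255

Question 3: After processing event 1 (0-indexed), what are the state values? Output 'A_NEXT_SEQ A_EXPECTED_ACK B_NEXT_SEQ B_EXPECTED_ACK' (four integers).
After event 0: A_seq=5000 A_ack=7102 B_seq=7102 B_ack=5000
After event 1: A_seq=5156 A_ack=7102 B_seq=7102 B_ack=5156

5156 7102 7102 5156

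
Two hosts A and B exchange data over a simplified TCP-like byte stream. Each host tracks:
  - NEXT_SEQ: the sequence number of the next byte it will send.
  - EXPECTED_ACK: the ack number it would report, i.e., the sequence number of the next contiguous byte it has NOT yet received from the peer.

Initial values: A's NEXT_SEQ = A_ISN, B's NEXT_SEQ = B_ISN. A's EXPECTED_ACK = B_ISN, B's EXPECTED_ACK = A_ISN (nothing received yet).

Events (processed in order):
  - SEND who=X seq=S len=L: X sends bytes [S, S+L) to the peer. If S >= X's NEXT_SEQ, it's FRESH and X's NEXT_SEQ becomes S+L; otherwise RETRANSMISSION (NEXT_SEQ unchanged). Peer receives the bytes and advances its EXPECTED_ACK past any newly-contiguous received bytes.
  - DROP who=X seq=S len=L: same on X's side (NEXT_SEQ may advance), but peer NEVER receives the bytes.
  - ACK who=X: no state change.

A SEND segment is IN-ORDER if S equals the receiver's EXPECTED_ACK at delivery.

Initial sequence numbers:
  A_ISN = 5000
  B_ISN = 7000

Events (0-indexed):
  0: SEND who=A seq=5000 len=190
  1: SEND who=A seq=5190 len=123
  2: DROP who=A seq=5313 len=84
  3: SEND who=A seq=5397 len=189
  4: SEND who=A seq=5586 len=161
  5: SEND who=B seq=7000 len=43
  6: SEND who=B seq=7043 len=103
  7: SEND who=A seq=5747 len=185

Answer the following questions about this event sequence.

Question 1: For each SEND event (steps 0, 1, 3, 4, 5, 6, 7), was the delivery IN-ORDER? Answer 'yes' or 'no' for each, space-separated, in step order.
Answer: yes yes no no yes yes no

Derivation:
Step 0: SEND seq=5000 -> in-order
Step 1: SEND seq=5190 -> in-order
Step 3: SEND seq=5397 -> out-of-order
Step 4: SEND seq=5586 -> out-of-order
Step 5: SEND seq=7000 -> in-order
Step 6: SEND seq=7043 -> in-order
Step 7: SEND seq=5747 -> out-of-order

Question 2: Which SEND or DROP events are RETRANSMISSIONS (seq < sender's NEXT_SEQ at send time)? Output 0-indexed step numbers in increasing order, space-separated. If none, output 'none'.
Step 0: SEND seq=5000 -> fresh
Step 1: SEND seq=5190 -> fresh
Step 2: DROP seq=5313 -> fresh
Step 3: SEND seq=5397 -> fresh
Step 4: SEND seq=5586 -> fresh
Step 5: SEND seq=7000 -> fresh
Step 6: SEND seq=7043 -> fresh
Step 7: SEND seq=5747 -> fresh

Answer: none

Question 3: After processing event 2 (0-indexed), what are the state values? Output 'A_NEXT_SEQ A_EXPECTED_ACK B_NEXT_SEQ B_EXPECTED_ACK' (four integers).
After event 0: A_seq=5190 A_ack=7000 B_seq=7000 B_ack=5190
After event 1: A_seq=5313 A_ack=7000 B_seq=7000 B_ack=5313
After event 2: A_seq=5397 A_ack=7000 B_seq=7000 B_ack=5313

5397 7000 7000 5313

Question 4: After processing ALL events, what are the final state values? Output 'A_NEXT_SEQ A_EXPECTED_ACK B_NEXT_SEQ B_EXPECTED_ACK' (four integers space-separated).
After event 0: A_seq=5190 A_ack=7000 B_seq=7000 B_ack=5190
After event 1: A_seq=5313 A_ack=7000 B_seq=7000 B_ack=5313
After event 2: A_seq=5397 A_ack=7000 B_seq=7000 B_ack=5313
After event 3: A_seq=5586 A_ack=7000 B_seq=7000 B_ack=5313
After event 4: A_seq=5747 A_ack=7000 B_seq=7000 B_ack=5313
After event 5: A_seq=5747 A_ack=7043 B_seq=7043 B_ack=5313
After event 6: A_seq=5747 A_ack=7146 B_seq=7146 B_ack=5313
After event 7: A_seq=5932 A_ack=7146 B_seq=7146 B_ack=5313

Answer: 5932 7146 7146 5313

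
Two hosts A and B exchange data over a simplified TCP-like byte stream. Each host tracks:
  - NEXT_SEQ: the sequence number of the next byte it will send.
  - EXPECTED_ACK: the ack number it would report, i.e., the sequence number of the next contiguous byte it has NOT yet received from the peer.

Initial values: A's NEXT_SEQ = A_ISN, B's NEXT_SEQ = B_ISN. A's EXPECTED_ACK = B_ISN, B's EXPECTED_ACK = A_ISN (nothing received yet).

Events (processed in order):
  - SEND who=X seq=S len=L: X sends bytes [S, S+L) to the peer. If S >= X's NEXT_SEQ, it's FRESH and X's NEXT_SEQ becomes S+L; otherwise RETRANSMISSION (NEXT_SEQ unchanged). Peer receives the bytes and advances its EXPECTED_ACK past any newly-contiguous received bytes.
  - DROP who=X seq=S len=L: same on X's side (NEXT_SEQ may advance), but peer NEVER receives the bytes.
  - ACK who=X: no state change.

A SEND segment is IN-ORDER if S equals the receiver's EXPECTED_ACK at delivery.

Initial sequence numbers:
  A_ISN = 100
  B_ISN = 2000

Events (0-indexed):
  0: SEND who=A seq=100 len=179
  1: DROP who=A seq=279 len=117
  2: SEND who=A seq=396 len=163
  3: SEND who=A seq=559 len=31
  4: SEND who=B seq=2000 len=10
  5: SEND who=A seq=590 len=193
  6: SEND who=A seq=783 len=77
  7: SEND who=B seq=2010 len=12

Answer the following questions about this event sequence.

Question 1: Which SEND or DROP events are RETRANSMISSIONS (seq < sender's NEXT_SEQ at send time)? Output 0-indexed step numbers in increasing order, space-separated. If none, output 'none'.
Answer: none

Derivation:
Step 0: SEND seq=100 -> fresh
Step 1: DROP seq=279 -> fresh
Step 2: SEND seq=396 -> fresh
Step 3: SEND seq=559 -> fresh
Step 4: SEND seq=2000 -> fresh
Step 5: SEND seq=590 -> fresh
Step 6: SEND seq=783 -> fresh
Step 7: SEND seq=2010 -> fresh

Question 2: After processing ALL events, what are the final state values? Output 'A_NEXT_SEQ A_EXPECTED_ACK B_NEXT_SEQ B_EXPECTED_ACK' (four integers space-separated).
Answer: 860 2022 2022 279

Derivation:
After event 0: A_seq=279 A_ack=2000 B_seq=2000 B_ack=279
After event 1: A_seq=396 A_ack=2000 B_seq=2000 B_ack=279
After event 2: A_seq=559 A_ack=2000 B_seq=2000 B_ack=279
After event 3: A_seq=590 A_ack=2000 B_seq=2000 B_ack=279
After event 4: A_seq=590 A_ack=2010 B_seq=2010 B_ack=279
After event 5: A_seq=783 A_ack=2010 B_seq=2010 B_ack=279
After event 6: A_seq=860 A_ack=2010 B_seq=2010 B_ack=279
After event 7: A_seq=860 A_ack=2022 B_seq=2022 B_ack=279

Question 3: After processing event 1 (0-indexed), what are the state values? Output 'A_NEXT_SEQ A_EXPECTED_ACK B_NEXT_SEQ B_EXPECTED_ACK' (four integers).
After event 0: A_seq=279 A_ack=2000 B_seq=2000 B_ack=279
After event 1: A_seq=396 A_ack=2000 B_seq=2000 B_ack=279

396 2000 2000 279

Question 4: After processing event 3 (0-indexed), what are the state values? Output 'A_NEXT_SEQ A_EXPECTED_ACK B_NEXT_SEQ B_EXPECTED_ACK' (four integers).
After event 0: A_seq=279 A_ack=2000 B_seq=2000 B_ack=279
After event 1: A_seq=396 A_ack=2000 B_seq=2000 B_ack=279
After event 2: A_seq=559 A_ack=2000 B_seq=2000 B_ack=279
After event 3: A_seq=590 A_ack=2000 B_seq=2000 B_ack=279

590 2000 2000 279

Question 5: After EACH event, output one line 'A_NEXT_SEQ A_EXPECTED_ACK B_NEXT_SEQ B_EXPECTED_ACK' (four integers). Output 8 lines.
279 2000 2000 279
396 2000 2000 279
559 2000 2000 279
590 2000 2000 279
590 2010 2010 279
783 2010 2010 279
860 2010 2010 279
860 2022 2022 279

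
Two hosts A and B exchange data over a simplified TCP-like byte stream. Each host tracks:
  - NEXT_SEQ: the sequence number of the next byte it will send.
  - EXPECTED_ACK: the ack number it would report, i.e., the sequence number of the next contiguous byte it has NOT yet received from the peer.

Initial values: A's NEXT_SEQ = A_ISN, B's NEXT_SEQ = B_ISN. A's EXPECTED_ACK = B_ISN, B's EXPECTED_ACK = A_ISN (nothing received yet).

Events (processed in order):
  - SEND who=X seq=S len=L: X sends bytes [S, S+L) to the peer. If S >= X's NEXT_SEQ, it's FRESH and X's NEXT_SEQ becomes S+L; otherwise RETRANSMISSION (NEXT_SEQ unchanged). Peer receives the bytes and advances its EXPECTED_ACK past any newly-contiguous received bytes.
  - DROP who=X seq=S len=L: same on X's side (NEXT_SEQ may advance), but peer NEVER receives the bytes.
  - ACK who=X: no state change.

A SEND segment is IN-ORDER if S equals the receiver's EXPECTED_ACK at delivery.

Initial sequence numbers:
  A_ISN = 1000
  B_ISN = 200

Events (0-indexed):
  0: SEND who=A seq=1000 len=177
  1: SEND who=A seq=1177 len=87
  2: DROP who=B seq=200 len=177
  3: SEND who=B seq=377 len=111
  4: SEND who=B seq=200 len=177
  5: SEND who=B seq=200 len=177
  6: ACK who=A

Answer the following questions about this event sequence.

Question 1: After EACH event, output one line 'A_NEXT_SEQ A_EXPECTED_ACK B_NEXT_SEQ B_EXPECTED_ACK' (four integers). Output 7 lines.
1177 200 200 1177
1264 200 200 1264
1264 200 377 1264
1264 200 488 1264
1264 488 488 1264
1264 488 488 1264
1264 488 488 1264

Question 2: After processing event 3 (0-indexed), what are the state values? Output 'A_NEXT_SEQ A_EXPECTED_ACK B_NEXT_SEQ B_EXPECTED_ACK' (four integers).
After event 0: A_seq=1177 A_ack=200 B_seq=200 B_ack=1177
After event 1: A_seq=1264 A_ack=200 B_seq=200 B_ack=1264
After event 2: A_seq=1264 A_ack=200 B_seq=377 B_ack=1264
After event 3: A_seq=1264 A_ack=200 B_seq=488 B_ack=1264

1264 200 488 1264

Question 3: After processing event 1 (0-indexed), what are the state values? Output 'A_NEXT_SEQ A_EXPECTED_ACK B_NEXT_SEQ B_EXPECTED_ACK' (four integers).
After event 0: A_seq=1177 A_ack=200 B_seq=200 B_ack=1177
After event 1: A_seq=1264 A_ack=200 B_seq=200 B_ack=1264

1264 200 200 1264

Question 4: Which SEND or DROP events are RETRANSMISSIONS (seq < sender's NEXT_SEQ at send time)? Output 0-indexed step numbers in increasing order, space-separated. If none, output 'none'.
Step 0: SEND seq=1000 -> fresh
Step 1: SEND seq=1177 -> fresh
Step 2: DROP seq=200 -> fresh
Step 3: SEND seq=377 -> fresh
Step 4: SEND seq=200 -> retransmit
Step 5: SEND seq=200 -> retransmit

Answer: 4 5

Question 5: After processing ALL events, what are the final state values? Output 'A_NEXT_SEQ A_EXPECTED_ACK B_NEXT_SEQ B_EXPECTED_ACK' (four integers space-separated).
After event 0: A_seq=1177 A_ack=200 B_seq=200 B_ack=1177
After event 1: A_seq=1264 A_ack=200 B_seq=200 B_ack=1264
After event 2: A_seq=1264 A_ack=200 B_seq=377 B_ack=1264
After event 3: A_seq=1264 A_ack=200 B_seq=488 B_ack=1264
After event 4: A_seq=1264 A_ack=488 B_seq=488 B_ack=1264
After event 5: A_seq=1264 A_ack=488 B_seq=488 B_ack=1264
After event 6: A_seq=1264 A_ack=488 B_seq=488 B_ack=1264

Answer: 1264 488 488 1264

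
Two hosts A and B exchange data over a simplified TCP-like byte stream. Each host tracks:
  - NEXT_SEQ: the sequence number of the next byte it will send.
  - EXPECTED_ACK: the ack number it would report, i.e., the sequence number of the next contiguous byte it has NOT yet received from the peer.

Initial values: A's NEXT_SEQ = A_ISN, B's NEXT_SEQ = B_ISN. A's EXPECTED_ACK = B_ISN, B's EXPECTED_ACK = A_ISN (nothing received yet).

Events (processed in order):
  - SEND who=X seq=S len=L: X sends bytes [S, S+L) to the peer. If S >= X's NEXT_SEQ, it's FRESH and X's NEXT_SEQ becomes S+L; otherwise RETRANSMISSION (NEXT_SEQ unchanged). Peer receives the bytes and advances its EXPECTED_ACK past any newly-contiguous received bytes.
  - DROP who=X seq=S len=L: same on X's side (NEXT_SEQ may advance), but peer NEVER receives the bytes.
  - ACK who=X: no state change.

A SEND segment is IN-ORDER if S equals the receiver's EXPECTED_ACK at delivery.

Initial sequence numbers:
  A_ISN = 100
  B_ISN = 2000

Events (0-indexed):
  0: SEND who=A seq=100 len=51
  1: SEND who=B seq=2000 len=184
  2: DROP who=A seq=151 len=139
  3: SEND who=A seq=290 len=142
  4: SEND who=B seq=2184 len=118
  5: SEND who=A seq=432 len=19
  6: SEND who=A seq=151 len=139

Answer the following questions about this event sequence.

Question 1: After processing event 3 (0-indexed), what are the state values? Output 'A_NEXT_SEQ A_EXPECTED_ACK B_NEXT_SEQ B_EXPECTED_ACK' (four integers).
After event 0: A_seq=151 A_ack=2000 B_seq=2000 B_ack=151
After event 1: A_seq=151 A_ack=2184 B_seq=2184 B_ack=151
After event 2: A_seq=290 A_ack=2184 B_seq=2184 B_ack=151
After event 3: A_seq=432 A_ack=2184 B_seq=2184 B_ack=151

432 2184 2184 151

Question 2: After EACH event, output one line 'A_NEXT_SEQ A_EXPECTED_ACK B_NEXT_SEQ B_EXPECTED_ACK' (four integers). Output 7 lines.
151 2000 2000 151
151 2184 2184 151
290 2184 2184 151
432 2184 2184 151
432 2302 2302 151
451 2302 2302 151
451 2302 2302 451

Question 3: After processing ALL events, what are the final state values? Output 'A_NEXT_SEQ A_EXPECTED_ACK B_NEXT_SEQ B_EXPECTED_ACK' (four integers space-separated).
After event 0: A_seq=151 A_ack=2000 B_seq=2000 B_ack=151
After event 1: A_seq=151 A_ack=2184 B_seq=2184 B_ack=151
After event 2: A_seq=290 A_ack=2184 B_seq=2184 B_ack=151
After event 3: A_seq=432 A_ack=2184 B_seq=2184 B_ack=151
After event 4: A_seq=432 A_ack=2302 B_seq=2302 B_ack=151
After event 5: A_seq=451 A_ack=2302 B_seq=2302 B_ack=151
After event 6: A_seq=451 A_ack=2302 B_seq=2302 B_ack=451

Answer: 451 2302 2302 451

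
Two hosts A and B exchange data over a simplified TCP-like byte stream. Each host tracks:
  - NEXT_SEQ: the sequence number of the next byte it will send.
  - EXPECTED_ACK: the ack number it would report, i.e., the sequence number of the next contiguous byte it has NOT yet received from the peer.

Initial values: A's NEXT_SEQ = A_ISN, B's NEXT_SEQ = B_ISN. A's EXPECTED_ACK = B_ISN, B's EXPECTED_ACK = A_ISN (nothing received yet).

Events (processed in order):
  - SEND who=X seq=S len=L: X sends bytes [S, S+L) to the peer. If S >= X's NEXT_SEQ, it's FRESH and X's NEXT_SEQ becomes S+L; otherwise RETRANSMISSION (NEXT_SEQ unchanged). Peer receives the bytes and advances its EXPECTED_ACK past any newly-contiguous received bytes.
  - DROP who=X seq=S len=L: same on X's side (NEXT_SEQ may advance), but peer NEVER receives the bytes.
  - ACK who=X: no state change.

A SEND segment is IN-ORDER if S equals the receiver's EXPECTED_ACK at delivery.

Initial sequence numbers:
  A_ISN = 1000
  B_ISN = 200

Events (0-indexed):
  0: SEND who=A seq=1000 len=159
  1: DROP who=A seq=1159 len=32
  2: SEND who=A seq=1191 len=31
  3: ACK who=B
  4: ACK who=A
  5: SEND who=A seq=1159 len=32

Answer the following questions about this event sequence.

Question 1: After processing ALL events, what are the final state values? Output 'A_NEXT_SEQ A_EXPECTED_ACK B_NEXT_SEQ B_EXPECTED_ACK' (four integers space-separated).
After event 0: A_seq=1159 A_ack=200 B_seq=200 B_ack=1159
After event 1: A_seq=1191 A_ack=200 B_seq=200 B_ack=1159
After event 2: A_seq=1222 A_ack=200 B_seq=200 B_ack=1159
After event 3: A_seq=1222 A_ack=200 B_seq=200 B_ack=1159
After event 4: A_seq=1222 A_ack=200 B_seq=200 B_ack=1159
After event 5: A_seq=1222 A_ack=200 B_seq=200 B_ack=1222

Answer: 1222 200 200 1222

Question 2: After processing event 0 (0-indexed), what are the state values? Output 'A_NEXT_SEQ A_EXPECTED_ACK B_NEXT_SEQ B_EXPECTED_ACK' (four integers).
After event 0: A_seq=1159 A_ack=200 B_seq=200 B_ack=1159

1159 200 200 1159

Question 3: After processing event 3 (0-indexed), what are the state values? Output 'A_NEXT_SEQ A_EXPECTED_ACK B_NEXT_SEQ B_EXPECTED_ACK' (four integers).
After event 0: A_seq=1159 A_ack=200 B_seq=200 B_ack=1159
After event 1: A_seq=1191 A_ack=200 B_seq=200 B_ack=1159
After event 2: A_seq=1222 A_ack=200 B_seq=200 B_ack=1159
After event 3: A_seq=1222 A_ack=200 B_seq=200 B_ack=1159

1222 200 200 1159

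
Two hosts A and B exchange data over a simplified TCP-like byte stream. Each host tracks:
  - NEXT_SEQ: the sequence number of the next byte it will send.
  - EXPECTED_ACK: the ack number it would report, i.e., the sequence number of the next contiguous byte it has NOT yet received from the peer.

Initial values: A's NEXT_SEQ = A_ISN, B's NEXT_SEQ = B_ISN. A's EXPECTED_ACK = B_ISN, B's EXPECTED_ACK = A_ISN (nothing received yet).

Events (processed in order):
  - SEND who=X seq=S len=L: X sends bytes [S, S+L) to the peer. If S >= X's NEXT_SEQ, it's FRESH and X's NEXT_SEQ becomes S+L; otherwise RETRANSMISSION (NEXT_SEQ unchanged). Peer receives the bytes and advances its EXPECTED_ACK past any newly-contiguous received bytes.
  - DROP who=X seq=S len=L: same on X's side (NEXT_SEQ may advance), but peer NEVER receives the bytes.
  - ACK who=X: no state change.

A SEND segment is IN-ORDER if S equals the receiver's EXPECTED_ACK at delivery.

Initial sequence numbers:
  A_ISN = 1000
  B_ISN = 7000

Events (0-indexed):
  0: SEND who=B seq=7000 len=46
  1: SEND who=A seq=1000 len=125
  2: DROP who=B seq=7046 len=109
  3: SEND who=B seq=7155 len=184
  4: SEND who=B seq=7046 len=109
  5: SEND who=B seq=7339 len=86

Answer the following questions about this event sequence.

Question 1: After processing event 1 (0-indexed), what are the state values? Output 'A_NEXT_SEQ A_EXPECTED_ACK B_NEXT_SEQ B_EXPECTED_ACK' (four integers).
After event 0: A_seq=1000 A_ack=7046 B_seq=7046 B_ack=1000
After event 1: A_seq=1125 A_ack=7046 B_seq=7046 B_ack=1125

1125 7046 7046 1125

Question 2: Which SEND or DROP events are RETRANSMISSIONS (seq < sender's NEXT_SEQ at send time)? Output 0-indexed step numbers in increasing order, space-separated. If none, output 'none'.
Answer: 4

Derivation:
Step 0: SEND seq=7000 -> fresh
Step 1: SEND seq=1000 -> fresh
Step 2: DROP seq=7046 -> fresh
Step 3: SEND seq=7155 -> fresh
Step 4: SEND seq=7046 -> retransmit
Step 5: SEND seq=7339 -> fresh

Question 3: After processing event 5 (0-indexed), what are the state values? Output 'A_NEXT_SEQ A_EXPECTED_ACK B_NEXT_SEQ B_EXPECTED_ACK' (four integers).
After event 0: A_seq=1000 A_ack=7046 B_seq=7046 B_ack=1000
After event 1: A_seq=1125 A_ack=7046 B_seq=7046 B_ack=1125
After event 2: A_seq=1125 A_ack=7046 B_seq=7155 B_ack=1125
After event 3: A_seq=1125 A_ack=7046 B_seq=7339 B_ack=1125
After event 4: A_seq=1125 A_ack=7339 B_seq=7339 B_ack=1125
After event 5: A_seq=1125 A_ack=7425 B_seq=7425 B_ack=1125

1125 7425 7425 1125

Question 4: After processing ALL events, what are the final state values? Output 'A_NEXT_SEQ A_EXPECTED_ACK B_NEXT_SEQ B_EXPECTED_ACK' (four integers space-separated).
After event 0: A_seq=1000 A_ack=7046 B_seq=7046 B_ack=1000
After event 1: A_seq=1125 A_ack=7046 B_seq=7046 B_ack=1125
After event 2: A_seq=1125 A_ack=7046 B_seq=7155 B_ack=1125
After event 3: A_seq=1125 A_ack=7046 B_seq=7339 B_ack=1125
After event 4: A_seq=1125 A_ack=7339 B_seq=7339 B_ack=1125
After event 5: A_seq=1125 A_ack=7425 B_seq=7425 B_ack=1125

Answer: 1125 7425 7425 1125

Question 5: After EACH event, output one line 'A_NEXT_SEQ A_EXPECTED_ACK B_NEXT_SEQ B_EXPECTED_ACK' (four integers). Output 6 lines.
1000 7046 7046 1000
1125 7046 7046 1125
1125 7046 7155 1125
1125 7046 7339 1125
1125 7339 7339 1125
1125 7425 7425 1125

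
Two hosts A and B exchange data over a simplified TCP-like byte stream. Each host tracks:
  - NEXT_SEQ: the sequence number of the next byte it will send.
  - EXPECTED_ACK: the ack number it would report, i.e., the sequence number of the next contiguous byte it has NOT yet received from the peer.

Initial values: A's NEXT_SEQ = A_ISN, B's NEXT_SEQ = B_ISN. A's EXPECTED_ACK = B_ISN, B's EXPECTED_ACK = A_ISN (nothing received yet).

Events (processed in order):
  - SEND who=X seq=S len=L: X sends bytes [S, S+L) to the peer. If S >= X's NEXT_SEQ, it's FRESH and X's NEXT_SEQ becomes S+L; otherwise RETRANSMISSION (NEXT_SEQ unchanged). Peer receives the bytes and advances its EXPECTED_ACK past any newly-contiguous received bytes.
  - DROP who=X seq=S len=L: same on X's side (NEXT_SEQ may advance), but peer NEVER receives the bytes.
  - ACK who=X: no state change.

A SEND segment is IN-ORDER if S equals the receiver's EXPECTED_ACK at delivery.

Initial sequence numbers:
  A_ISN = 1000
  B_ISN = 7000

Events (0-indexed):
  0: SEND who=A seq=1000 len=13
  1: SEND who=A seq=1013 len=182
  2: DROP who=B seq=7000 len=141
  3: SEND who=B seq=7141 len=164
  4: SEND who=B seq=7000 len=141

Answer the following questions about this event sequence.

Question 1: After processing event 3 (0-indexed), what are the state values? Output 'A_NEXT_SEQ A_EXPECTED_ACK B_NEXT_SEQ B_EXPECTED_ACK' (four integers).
After event 0: A_seq=1013 A_ack=7000 B_seq=7000 B_ack=1013
After event 1: A_seq=1195 A_ack=7000 B_seq=7000 B_ack=1195
After event 2: A_seq=1195 A_ack=7000 B_seq=7141 B_ack=1195
After event 3: A_seq=1195 A_ack=7000 B_seq=7305 B_ack=1195

1195 7000 7305 1195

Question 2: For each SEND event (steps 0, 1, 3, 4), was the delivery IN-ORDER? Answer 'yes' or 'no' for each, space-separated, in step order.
Answer: yes yes no yes

Derivation:
Step 0: SEND seq=1000 -> in-order
Step 1: SEND seq=1013 -> in-order
Step 3: SEND seq=7141 -> out-of-order
Step 4: SEND seq=7000 -> in-order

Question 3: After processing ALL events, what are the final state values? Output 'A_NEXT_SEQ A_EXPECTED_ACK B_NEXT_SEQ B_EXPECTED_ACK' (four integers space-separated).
Answer: 1195 7305 7305 1195

Derivation:
After event 0: A_seq=1013 A_ack=7000 B_seq=7000 B_ack=1013
After event 1: A_seq=1195 A_ack=7000 B_seq=7000 B_ack=1195
After event 2: A_seq=1195 A_ack=7000 B_seq=7141 B_ack=1195
After event 3: A_seq=1195 A_ack=7000 B_seq=7305 B_ack=1195
After event 4: A_seq=1195 A_ack=7305 B_seq=7305 B_ack=1195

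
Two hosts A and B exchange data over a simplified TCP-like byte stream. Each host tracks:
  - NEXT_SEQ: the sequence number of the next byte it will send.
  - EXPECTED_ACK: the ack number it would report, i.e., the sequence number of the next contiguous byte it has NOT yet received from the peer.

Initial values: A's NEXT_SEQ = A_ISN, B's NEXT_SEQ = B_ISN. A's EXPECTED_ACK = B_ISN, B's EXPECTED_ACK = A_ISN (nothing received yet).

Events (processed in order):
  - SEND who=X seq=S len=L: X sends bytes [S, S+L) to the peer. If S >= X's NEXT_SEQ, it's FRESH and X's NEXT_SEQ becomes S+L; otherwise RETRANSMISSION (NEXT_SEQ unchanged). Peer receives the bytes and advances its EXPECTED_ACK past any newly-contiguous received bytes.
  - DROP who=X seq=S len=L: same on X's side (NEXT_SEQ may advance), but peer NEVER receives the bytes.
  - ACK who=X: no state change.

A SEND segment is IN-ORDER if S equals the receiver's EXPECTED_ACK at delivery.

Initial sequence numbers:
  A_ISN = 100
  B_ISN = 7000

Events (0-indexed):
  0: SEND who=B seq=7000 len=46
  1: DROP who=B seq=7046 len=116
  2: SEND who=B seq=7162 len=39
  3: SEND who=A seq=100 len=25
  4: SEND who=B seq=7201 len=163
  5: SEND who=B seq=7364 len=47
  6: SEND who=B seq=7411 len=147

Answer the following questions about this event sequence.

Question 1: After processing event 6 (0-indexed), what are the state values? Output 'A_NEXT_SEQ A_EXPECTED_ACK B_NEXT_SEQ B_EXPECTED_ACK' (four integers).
After event 0: A_seq=100 A_ack=7046 B_seq=7046 B_ack=100
After event 1: A_seq=100 A_ack=7046 B_seq=7162 B_ack=100
After event 2: A_seq=100 A_ack=7046 B_seq=7201 B_ack=100
After event 3: A_seq=125 A_ack=7046 B_seq=7201 B_ack=125
After event 4: A_seq=125 A_ack=7046 B_seq=7364 B_ack=125
After event 5: A_seq=125 A_ack=7046 B_seq=7411 B_ack=125
After event 6: A_seq=125 A_ack=7046 B_seq=7558 B_ack=125

125 7046 7558 125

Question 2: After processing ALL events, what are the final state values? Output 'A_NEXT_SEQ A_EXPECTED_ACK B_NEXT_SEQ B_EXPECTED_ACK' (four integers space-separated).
Answer: 125 7046 7558 125

Derivation:
After event 0: A_seq=100 A_ack=7046 B_seq=7046 B_ack=100
After event 1: A_seq=100 A_ack=7046 B_seq=7162 B_ack=100
After event 2: A_seq=100 A_ack=7046 B_seq=7201 B_ack=100
After event 3: A_seq=125 A_ack=7046 B_seq=7201 B_ack=125
After event 4: A_seq=125 A_ack=7046 B_seq=7364 B_ack=125
After event 5: A_seq=125 A_ack=7046 B_seq=7411 B_ack=125
After event 6: A_seq=125 A_ack=7046 B_seq=7558 B_ack=125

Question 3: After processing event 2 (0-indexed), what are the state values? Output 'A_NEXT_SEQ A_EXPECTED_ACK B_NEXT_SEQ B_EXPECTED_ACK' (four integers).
After event 0: A_seq=100 A_ack=7046 B_seq=7046 B_ack=100
After event 1: A_seq=100 A_ack=7046 B_seq=7162 B_ack=100
After event 2: A_seq=100 A_ack=7046 B_seq=7201 B_ack=100

100 7046 7201 100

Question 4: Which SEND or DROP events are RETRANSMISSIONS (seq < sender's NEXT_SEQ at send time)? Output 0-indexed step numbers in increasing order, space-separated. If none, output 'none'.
Step 0: SEND seq=7000 -> fresh
Step 1: DROP seq=7046 -> fresh
Step 2: SEND seq=7162 -> fresh
Step 3: SEND seq=100 -> fresh
Step 4: SEND seq=7201 -> fresh
Step 5: SEND seq=7364 -> fresh
Step 6: SEND seq=7411 -> fresh

Answer: none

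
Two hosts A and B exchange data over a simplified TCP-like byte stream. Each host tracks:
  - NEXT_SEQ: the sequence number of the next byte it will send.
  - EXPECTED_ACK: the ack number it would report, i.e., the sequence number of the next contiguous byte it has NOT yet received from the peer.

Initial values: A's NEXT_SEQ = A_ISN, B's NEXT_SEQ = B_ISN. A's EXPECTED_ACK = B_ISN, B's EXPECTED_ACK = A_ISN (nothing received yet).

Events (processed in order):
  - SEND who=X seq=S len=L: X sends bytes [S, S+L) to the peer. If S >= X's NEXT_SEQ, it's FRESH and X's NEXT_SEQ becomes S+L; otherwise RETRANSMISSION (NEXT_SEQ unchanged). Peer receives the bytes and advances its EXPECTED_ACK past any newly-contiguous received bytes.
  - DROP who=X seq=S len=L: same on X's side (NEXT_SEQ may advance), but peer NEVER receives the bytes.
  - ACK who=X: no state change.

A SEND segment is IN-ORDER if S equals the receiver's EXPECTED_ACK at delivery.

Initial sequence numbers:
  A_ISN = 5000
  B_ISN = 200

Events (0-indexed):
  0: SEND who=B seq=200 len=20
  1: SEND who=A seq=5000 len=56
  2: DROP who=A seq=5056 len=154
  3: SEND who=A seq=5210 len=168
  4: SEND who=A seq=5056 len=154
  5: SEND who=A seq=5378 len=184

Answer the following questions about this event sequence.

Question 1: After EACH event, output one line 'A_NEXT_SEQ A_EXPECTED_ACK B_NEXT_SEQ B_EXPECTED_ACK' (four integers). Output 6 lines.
5000 220 220 5000
5056 220 220 5056
5210 220 220 5056
5378 220 220 5056
5378 220 220 5378
5562 220 220 5562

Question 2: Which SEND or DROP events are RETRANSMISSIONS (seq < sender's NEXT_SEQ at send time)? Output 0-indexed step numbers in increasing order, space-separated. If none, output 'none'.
Answer: 4

Derivation:
Step 0: SEND seq=200 -> fresh
Step 1: SEND seq=5000 -> fresh
Step 2: DROP seq=5056 -> fresh
Step 3: SEND seq=5210 -> fresh
Step 4: SEND seq=5056 -> retransmit
Step 5: SEND seq=5378 -> fresh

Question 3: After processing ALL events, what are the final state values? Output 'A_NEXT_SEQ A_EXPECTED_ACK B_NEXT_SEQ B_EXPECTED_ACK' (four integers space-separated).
After event 0: A_seq=5000 A_ack=220 B_seq=220 B_ack=5000
After event 1: A_seq=5056 A_ack=220 B_seq=220 B_ack=5056
After event 2: A_seq=5210 A_ack=220 B_seq=220 B_ack=5056
After event 3: A_seq=5378 A_ack=220 B_seq=220 B_ack=5056
After event 4: A_seq=5378 A_ack=220 B_seq=220 B_ack=5378
After event 5: A_seq=5562 A_ack=220 B_seq=220 B_ack=5562

Answer: 5562 220 220 5562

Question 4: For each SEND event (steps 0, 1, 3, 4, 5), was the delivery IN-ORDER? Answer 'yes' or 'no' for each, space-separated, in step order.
Step 0: SEND seq=200 -> in-order
Step 1: SEND seq=5000 -> in-order
Step 3: SEND seq=5210 -> out-of-order
Step 4: SEND seq=5056 -> in-order
Step 5: SEND seq=5378 -> in-order

Answer: yes yes no yes yes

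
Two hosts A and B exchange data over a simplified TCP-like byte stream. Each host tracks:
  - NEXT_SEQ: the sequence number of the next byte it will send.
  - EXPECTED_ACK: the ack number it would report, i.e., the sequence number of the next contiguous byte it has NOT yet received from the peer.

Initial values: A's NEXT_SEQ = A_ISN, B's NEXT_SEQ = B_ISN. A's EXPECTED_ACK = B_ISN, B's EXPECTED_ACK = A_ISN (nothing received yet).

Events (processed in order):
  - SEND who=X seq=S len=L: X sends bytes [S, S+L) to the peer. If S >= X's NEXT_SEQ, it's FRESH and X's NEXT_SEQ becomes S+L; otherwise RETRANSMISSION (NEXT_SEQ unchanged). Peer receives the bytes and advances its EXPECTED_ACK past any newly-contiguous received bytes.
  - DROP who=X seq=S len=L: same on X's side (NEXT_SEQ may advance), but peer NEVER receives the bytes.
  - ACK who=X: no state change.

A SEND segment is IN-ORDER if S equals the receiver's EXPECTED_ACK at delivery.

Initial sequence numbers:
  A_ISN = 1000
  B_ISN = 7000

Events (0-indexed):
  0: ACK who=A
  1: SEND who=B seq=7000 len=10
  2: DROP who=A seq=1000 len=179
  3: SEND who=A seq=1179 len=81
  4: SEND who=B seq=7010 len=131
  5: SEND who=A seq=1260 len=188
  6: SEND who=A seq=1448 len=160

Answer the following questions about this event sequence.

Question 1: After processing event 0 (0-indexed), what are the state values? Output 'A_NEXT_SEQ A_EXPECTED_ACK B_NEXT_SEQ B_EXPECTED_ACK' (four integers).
After event 0: A_seq=1000 A_ack=7000 B_seq=7000 B_ack=1000

1000 7000 7000 1000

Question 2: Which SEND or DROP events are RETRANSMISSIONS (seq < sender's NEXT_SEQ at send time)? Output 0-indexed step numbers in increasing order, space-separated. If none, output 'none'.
Step 1: SEND seq=7000 -> fresh
Step 2: DROP seq=1000 -> fresh
Step 3: SEND seq=1179 -> fresh
Step 4: SEND seq=7010 -> fresh
Step 5: SEND seq=1260 -> fresh
Step 6: SEND seq=1448 -> fresh

Answer: none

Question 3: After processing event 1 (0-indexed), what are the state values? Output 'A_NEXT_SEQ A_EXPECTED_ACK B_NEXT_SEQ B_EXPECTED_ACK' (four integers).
After event 0: A_seq=1000 A_ack=7000 B_seq=7000 B_ack=1000
After event 1: A_seq=1000 A_ack=7010 B_seq=7010 B_ack=1000

1000 7010 7010 1000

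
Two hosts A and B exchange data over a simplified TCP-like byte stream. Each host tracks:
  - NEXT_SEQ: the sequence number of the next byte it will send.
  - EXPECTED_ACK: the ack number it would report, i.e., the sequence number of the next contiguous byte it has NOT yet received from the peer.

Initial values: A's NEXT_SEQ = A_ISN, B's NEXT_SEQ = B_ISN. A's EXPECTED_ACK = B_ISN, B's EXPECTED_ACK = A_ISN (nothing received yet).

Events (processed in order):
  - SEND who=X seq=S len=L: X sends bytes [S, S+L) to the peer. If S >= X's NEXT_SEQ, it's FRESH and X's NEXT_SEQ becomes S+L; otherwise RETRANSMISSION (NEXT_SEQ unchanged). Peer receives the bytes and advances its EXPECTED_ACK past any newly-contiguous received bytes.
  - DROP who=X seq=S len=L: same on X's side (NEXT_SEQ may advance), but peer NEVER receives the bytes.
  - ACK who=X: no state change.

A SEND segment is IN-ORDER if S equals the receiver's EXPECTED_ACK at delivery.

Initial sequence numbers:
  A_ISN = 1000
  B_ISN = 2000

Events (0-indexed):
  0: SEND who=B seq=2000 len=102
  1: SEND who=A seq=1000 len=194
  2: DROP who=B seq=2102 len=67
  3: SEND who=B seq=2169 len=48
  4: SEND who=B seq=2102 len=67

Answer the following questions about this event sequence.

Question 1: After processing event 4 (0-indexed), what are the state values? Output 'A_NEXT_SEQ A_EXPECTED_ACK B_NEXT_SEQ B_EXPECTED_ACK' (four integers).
After event 0: A_seq=1000 A_ack=2102 B_seq=2102 B_ack=1000
After event 1: A_seq=1194 A_ack=2102 B_seq=2102 B_ack=1194
After event 2: A_seq=1194 A_ack=2102 B_seq=2169 B_ack=1194
After event 3: A_seq=1194 A_ack=2102 B_seq=2217 B_ack=1194
After event 4: A_seq=1194 A_ack=2217 B_seq=2217 B_ack=1194

1194 2217 2217 1194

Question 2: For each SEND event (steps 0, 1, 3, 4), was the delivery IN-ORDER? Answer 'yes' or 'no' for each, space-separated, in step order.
Answer: yes yes no yes

Derivation:
Step 0: SEND seq=2000 -> in-order
Step 1: SEND seq=1000 -> in-order
Step 3: SEND seq=2169 -> out-of-order
Step 4: SEND seq=2102 -> in-order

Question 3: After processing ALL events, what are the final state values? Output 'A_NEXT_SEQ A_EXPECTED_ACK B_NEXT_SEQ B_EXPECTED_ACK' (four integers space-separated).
After event 0: A_seq=1000 A_ack=2102 B_seq=2102 B_ack=1000
After event 1: A_seq=1194 A_ack=2102 B_seq=2102 B_ack=1194
After event 2: A_seq=1194 A_ack=2102 B_seq=2169 B_ack=1194
After event 3: A_seq=1194 A_ack=2102 B_seq=2217 B_ack=1194
After event 4: A_seq=1194 A_ack=2217 B_seq=2217 B_ack=1194

Answer: 1194 2217 2217 1194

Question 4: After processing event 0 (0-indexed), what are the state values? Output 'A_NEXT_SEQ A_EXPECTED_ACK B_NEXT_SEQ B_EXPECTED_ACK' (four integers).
After event 0: A_seq=1000 A_ack=2102 B_seq=2102 B_ack=1000

1000 2102 2102 1000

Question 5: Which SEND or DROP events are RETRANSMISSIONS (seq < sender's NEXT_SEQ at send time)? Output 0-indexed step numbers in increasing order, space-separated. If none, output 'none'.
Step 0: SEND seq=2000 -> fresh
Step 1: SEND seq=1000 -> fresh
Step 2: DROP seq=2102 -> fresh
Step 3: SEND seq=2169 -> fresh
Step 4: SEND seq=2102 -> retransmit

Answer: 4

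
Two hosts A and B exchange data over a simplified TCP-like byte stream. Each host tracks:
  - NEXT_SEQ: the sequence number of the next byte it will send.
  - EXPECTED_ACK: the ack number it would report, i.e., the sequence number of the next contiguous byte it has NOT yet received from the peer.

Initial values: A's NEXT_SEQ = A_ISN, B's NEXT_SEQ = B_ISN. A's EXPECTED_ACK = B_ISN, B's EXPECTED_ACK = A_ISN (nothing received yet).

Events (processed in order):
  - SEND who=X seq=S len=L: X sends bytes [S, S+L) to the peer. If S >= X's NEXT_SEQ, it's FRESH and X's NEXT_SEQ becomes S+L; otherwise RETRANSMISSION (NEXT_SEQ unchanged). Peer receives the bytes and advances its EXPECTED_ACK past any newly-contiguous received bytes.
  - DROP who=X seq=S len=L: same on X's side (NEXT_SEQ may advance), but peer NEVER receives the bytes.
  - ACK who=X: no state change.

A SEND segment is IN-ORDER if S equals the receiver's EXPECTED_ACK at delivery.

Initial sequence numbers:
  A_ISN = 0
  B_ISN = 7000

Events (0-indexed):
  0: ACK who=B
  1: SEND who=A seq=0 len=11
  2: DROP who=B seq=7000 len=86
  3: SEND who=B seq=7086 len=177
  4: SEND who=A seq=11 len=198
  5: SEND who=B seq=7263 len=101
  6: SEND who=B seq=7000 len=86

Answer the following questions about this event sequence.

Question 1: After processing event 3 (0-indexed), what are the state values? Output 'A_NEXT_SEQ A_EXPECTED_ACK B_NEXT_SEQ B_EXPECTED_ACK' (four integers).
After event 0: A_seq=0 A_ack=7000 B_seq=7000 B_ack=0
After event 1: A_seq=11 A_ack=7000 B_seq=7000 B_ack=11
After event 2: A_seq=11 A_ack=7000 B_seq=7086 B_ack=11
After event 3: A_seq=11 A_ack=7000 B_seq=7263 B_ack=11

11 7000 7263 11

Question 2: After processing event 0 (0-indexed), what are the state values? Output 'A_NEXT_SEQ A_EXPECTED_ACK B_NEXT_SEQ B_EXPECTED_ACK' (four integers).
After event 0: A_seq=0 A_ack=7000 B_seq=7000 B_ack=0

0 7000 7000 0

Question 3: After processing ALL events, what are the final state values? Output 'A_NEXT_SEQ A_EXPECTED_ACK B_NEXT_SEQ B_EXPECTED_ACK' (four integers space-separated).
Answer: 209 7364 7364 209

Derivation:
After event 0: A_seq=0 A_ack=7000 B_seq=7000 B_ack=0
After event 1: A_seq=11 A_ack=7000 B_seq=7000 B_ack=11
After event 2: A_seq=11 A_ack=7000 B_seq=7086 B_ack=11
After event 3: A_seq=11 A_ack=7000 B_seq=7263 B_ack=11
After event 4: A_seq=209 A_ack=7000 B_seq=7263 B_ack=209
After event 5: A_seq=209 A_ack=7000 B_seq=7364 B_ack=209
After event 6: A_seq=209 A_ack=7364 B_seq=7364 B_ack=209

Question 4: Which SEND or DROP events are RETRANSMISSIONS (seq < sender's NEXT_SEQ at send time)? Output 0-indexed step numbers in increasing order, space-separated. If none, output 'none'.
Step 1: SEND seq=0 -> fresh
Step 2: DROP seq=7000 -> fresh
Step 3: SEND seq=7086 -> fresh
Step 4: SEND seq=11 -> fresh
Step 5: SEND seq=7263 -> fresh
Step 6: SEND seq=7000 -> retransmit

Answer: 6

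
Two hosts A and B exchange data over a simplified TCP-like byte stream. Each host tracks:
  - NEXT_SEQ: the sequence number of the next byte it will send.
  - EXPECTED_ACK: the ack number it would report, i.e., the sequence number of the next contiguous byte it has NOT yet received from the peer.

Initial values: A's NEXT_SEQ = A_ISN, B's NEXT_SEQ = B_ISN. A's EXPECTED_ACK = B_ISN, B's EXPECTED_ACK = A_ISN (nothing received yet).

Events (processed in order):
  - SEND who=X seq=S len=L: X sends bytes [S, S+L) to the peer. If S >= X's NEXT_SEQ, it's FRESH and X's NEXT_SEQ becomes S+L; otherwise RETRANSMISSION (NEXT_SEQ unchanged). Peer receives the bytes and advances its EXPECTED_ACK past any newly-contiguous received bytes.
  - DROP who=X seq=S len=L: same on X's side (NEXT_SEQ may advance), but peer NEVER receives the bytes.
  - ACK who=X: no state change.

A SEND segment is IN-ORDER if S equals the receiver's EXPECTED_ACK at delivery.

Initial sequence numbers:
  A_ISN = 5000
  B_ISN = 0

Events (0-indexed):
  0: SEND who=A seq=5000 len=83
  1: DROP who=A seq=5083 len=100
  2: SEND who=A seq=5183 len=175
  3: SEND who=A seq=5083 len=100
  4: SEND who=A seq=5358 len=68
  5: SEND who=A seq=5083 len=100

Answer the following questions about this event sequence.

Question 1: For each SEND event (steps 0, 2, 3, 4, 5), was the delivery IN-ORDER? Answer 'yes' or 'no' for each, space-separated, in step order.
Step 0: SEND seq=5000 -> in-order
Step 2: SEND seq=5183 -> out-of-order
Step 3: SEND seq=5083 -> in-order
Step 4: SEND seq=5358 -> in-order
Step 5: SEND seq=5083 -> out-of-order

Answer: yes no yes yes no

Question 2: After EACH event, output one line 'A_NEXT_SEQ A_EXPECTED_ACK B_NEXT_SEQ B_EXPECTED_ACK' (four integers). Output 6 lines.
5083 0 0 5083
5183 0 0 5083
5358 0 0 5083
5358 0 0 5358
5426 0 0 5426
5426 0 0 5426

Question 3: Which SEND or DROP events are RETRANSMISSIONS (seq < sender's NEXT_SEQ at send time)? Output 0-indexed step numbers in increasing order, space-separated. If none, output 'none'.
Answer: 3 5

Derivation:
Step 0: SEND seq=5000 -> fresh
Step 1: DROP seq=5083 -> fresh
Step 2: SEND seq=5183 -> fresh
Step 3: SEND seq=5083 -> retransmit
Step 4: SEND seq=5358 -> fresh
Step 5: SEND seq=5083 -> retransmit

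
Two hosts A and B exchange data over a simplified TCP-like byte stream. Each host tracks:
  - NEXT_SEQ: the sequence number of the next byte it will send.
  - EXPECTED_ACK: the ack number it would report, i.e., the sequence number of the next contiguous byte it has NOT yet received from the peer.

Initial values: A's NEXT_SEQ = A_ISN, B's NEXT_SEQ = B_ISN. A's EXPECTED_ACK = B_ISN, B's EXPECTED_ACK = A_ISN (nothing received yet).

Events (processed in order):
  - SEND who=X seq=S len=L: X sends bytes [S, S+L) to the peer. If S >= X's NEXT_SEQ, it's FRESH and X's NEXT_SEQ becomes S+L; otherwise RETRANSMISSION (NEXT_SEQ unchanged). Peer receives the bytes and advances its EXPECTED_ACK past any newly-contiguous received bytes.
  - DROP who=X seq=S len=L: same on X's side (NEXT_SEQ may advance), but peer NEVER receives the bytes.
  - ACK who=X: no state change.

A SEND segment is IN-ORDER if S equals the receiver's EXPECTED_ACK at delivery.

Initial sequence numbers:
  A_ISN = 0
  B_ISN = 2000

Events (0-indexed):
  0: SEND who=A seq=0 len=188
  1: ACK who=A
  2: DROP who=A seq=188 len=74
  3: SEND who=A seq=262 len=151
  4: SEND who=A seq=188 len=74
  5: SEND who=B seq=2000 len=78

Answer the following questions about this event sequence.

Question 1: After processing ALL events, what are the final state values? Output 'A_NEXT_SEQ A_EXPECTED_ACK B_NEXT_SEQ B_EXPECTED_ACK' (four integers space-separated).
After event 0: A_seq=188 A_ack=2000 B_seq=2000 B_ack=188
After event 1: A_seq=188 A_ack=2000 B_seq=2000 B_ack=188
After event 2: A_seq=262 A_ack=2000 B_seq=2000 B_ack=188
After event 3: A_seq=413 A_ack=2000 B_seq=2000 B_ack=188
After event 4: A_seq=413 A_ack=2000 B_seq=2000 B_ack=413
After event 5: A_seq=413 A_ack=2078 B_seq=2078 B_ack=413

Answer: 413 2078 2078 413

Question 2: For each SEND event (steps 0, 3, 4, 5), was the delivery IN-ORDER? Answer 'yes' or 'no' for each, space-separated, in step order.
Step 0: SEND seq=0 -> in-order
Step 3: SEND seq=262 -> out-of-order
Step 4: SEND seq=188 -> in-order
Step 5: SEND seq=2000 -> in-order

Answer: yes no yes yes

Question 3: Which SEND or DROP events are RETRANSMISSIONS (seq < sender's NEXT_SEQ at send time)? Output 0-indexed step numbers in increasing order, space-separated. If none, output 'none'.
Step 0: SEND seq=0 -> fresh
Step 2: DROP seq=188 -> fresh
Step 3: SEND seq=262 -> fresh
Step 4: SEND seq=188 -> retransmit
Step 5: SEND seq=2000 -> fresh

Answer: 4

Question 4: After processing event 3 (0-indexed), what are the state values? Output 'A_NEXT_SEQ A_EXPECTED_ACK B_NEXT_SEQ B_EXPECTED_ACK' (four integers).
After event 0: A_seq=188 A_ack=2000 B_seq=2000 B_ack=188
After event 1: A_seq=188 A_ack=2000 B_seq=2000 B_ack=188
After event 2: A_seq=262 A_ack=2000 B_seq=2000 B_ack=188
After event 3: A_seq=413 A_ack=2000 B_seq=2000 B_ack=188

413 2000 2000 188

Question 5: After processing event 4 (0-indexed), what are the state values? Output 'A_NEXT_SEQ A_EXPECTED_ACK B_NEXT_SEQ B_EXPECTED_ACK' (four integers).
After event 0: A_seq=188 A_ack=2000 B_seq=2000 B_ack=188
After event 1: A_seq=188 A_ack=2000 B_seq=2000 B_ack=188
After event 2: A_seq=262 A_ack=2000 B_seq=2000 B_ack=188
After event 3: A_seq=413 A_ack=2000 B_seq=2000 B_ack=188
After event 4: A_seq=413 A_ack=2000 B_seq=2000 B_ack=413

413 2000 2000 413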